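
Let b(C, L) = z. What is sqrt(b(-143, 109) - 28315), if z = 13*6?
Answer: I*sqrt(28237) ≈ 168.04*I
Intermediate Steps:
z = 78
b(C, L) = 78
sqrt(b(-143, 109) - 28315) = sqrt(78 - 28315) = sqrt(-28237) = I*sqrt(28237)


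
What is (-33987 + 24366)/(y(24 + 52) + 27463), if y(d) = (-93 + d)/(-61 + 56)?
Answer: -48105/137332 ≈ -0.35028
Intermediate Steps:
y(d) = 93/5 - d/5 (y(d) = (-93 + d)/(-5) = (-93 + d)*(-1/5) = 93/5 - d/5)
(-33987 + 24366)/(y(24 + 52) + 27463) = (-33987 + 24366)/((93/5 - (24 + 52)/5) + 27463) = -9621/((93/5 - 1/5*76) + 27463) = -9621/((93/5 - 76/5) + 27463) = -9621/(17/5 + 27463) = -9621/137332/5 = -9621*5/137332 = -48105/137332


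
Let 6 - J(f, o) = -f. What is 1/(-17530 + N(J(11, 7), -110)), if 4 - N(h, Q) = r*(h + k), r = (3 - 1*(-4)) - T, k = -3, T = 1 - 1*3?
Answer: -1/17652 ≈ -5.6651e-5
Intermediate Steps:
T = -2 (T = 1 - 3 = -2)
J(f, o) = 6 + f (J(f, o) = 6 - (-1)*f = 6 + f)
r = 9 (r = (3 - 1*(-4)) - 1*(-2) = (3 + 4) + 2 = 7 + 2 = 9)
N(h, Q) = 31 - 9*h (N(h, Q) = 4 - 9*(h - 3) = 4 - 9*(-3 + h) = 4 - (-27 + 9*h) = 4 + (27 - 9*h) = 31 - 9*h)
1/(-17530 + N(J(11, 7), -110)) = 1/(-17530 + (31 - 9*(6 + 11))) = 1/(-17530 + (31 - 9*17)) = 1/(-17530 + (31 - 153)) = 1/(-17530 - 122) = 1/(-17652) = -1/17652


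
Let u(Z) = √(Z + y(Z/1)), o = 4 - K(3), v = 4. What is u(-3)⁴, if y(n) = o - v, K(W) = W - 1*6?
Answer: 0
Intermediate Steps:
K(W) = -6 + W (K(W) = W - 6 = -6 + W)
o = 7 (o = 4 - (-6 + 3) = 4 - 1*(-3) = 4 + 3 = 7)
y(n) = 3 (y(n) = 7 - 1*4 = 7 - 4 = 3)
u(Z) = √(3 + Z) (u(Z) = √(Z + 3) = √(3 + Z))
u(-3)⁴ = (√(3 - 3))⁴ = (√0)⁴ = 0⁴ = 0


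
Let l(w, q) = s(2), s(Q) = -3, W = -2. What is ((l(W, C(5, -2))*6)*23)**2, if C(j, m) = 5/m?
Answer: 171396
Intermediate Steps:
l(w, q) = -3
((l(W, C(5, -2))*6)*23)**2 = (-3*6*23)**2 = (-18*23)**2 = (-414)**2 = 171396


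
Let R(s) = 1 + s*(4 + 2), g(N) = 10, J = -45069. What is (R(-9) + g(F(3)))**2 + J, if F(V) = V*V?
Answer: -43220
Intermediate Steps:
F(V) = V**2
R(s) = 1 + 6*s (R(s) = 1 + s*6 = 1 + 6*s)
(R(-9) + g(F(3)))**2 + J = ((1 + 6*(-9)) + 10)**2 - 45069 = ((1 - 54) + 10)**2 - 45069 = (-53 + 10)**2 - 45069 = (-43)**2 - 45069 = 1849 - 45069 = -43220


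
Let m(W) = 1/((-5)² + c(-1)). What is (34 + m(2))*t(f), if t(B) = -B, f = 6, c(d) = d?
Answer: -817/4 ≈ -204.25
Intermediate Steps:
m(W) = 1/24 (m(W) = 1/((-5)² - 1) = 1/(25 - 1) = 1/24)
(34 + m(2))*t(f) = (34 + 1/24)*(-1*6) = (817/24)*(-6) = -817/4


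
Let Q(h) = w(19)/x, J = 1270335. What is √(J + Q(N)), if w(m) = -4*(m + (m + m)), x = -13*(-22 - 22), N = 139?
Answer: 2*√6494268066/143 ≈ 1127.1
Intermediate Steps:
x = 572 (x = -13*(-44) = 572)
w(m) = -12*m (w(m) = -4*(m + 2*m) = -12*m)
Q(h) = -57/143 (Q(h) = -12*19/572 = -228*1/572 = -57/143)
√(J + Q(N)) = √(1270335 - 57/143) = √(181657848/143) = 2*√6494268066/143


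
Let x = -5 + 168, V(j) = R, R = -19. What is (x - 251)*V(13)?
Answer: 1672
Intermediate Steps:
V(j) = -19
x = 163
(x - 251)*V(13) = (163 - 251)*(-19) = -88*(-19) = 1672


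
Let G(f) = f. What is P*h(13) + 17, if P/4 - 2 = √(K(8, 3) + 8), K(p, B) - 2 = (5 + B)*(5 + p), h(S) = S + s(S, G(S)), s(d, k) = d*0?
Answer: 121 + 52*√114 ≈ 676.21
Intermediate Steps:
s(d, k) = 0
h(S) = S (h(S) = S + 0 = S)
K(p, B) = 2 + (5 + B)*(5 + p)
P = 8 + 4*√114 (P = 8 + 4*√((27 + 5*3 + 5*8 + 3*8) + 8) = 8 + 4*√((27 + 15 + 40 + 24) + 8) = 8 + 4*√(106 + 8) = 8 + 4*√114 ≈ 50.708)
P*h(13) + 17 = (8 + 4*√114)*13 + 17 = (104 + 52*√114) + 17 = 121 + 52*√114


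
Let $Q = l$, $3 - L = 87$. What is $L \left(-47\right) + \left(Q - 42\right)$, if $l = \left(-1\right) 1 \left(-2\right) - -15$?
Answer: $3923$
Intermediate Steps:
$L = -84$ ($L = 3 - 87 = -84$)
$l = 17$ ($l = \left(-1\right) \left(-2\right) + 15 = 2 + 15 = 17$)
$Q = 17$
$L \left(-47\right) + \left(Q - 42\right) = \left(-84\right) \left(-47\right) + \left(17 - 42\right) = 3948 - 25 = 3923$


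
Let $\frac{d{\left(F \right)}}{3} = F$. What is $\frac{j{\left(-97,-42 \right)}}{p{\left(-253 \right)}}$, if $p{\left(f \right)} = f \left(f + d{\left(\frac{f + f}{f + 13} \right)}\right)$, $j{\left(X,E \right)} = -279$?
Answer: $- \frac{3720}{832117} \approx -0.0044705$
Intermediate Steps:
$d{\left(F \right)} = 3 F$
$p{\left(f \right)} = f \left(f + \frac{6 f}{13 + f}\right)$ ($p{\left(f \right)} = f \left(f + 3 \frac{f + f}{f + 13}\right) = f \left(f + 3 \frac{2 f}{13 + f}\right) = f \left(f + \frac{6 f}{13 + f}\right)$)
$\frac{j{\left(-97,-42 \right)}}{p{\left(-253 \right)}} = - \frac{279}{\left(-253\right)^{2} \frac{1}{13 - 253} \left(19 - 253\right)} = - \frac{279}{64009 \frac{1}{-240} \left(-234\right)} = - \frac{279}{64009 \left(- \frac{1}{240}\right) \left(-234\right)} = - \frac{279}{\frac{2496351}{40}} = \left(-279\right) \frac{40}{2496351} = - \frac{3720}{832117}$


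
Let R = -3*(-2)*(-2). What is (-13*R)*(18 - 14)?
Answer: 624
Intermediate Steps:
R = -12 (R = 6*(-2) = -12)
(-13*R)*(18 - 14) = (-13*(-12))*(18 - 14) = 156*4 = 624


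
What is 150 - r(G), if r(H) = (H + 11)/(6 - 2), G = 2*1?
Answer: 587/4 ≈ 146.75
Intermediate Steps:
G = 2
r(H) = 11/4 + H/4 (r(H) = (11 + H)/4 = (11 + H)*(¼) = 11/4 + H/4)
150 - r(G) = 150 - (11/4 + (¼)*2) = 150 - (11/4 + ½) = 150 - 1*13/4 = 150 - 13/4 = 587/4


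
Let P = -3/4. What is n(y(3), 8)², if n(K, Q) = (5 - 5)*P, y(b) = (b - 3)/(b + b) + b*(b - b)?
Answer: 0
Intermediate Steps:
y(b) = (-3 + b)/(2*b) (y(b) = (-3 + b)/((2*b)) + b*0 = (-3 + b)*(1/(2*b)) + 0 = (-3 + b)/(2*b) + 0 = (-3 + b)/(2*b))
P = -¾ (P = -3*¼ = -¾ ≈ -0.75000)
n(K, Q) = 0 (n(K, Q) = (5 - 5)*(-¾) = 0*(-¾) = 0)
n(y(3), 8)² = 0² = 0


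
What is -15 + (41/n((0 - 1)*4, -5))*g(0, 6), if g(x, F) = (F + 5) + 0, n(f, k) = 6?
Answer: 361/6 ≈ 60.167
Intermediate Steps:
g(x, F) = 5 + F (g(x, F) = (5 + F) + 0 = 5 + F)
-15 + (41/n((0 - 1)*4, -5))*g(0, 6) = -15 + (41/6)*(5 + 6) = -15 + (41*(⅙))*11 = -15 + (41/6)*11 = -15 + 451/6 = 361/6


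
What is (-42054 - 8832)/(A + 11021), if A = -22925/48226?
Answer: -272669804/59052869 ≈ -4.6174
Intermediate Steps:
A = -22925/48226 (A = -22925*1/48226 = -22925/48226 ≈ -0.47537)
(-42054 - 8832)/(A + 11021) = (-42054 - 8832)/(-22925/48226 + 11021) = -50886/531475821/48226 = -50886*48226/531475821 = -272669804/59052869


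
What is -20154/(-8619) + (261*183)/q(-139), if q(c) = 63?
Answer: 15294037/20111 ≈ 760.48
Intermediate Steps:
-20154/(-8619) + (261*183)/q(-139) = -20154/(-8619) + (261*183)/63 = -20154*(-1/8619) + 47763*(1/63) = 6718/2873 + 5307/7 = 15294037/20111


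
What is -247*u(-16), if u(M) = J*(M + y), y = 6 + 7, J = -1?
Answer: -741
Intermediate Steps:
y = 13
u(M) = -13 - M (u(M) = -(M + 13) = -(13 + M) = -13 - M)
-247*u(-16) = -247*(-13 - 1*(-16)) = -247*(-13 + 16) = -247*3 = -741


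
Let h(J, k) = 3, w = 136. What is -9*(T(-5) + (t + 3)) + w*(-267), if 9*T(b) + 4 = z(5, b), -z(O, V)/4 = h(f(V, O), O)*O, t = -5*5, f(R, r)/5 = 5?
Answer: -36050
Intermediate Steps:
f(R, r) = 25 (f(R, r) = 5*5 = 25)
t = -25
z(O, V) = -12*O
T(b) = -64/9 (T(b) = -4/9 + (-12*5)/9 = -4/9 + (⅑)*(-60) = -4/9 - 20/3 = -64/9)
-9*(T(-5) + (t + 3)) + w*(-267) = -9*(-64/9 + (-25 + 3)) + 136*(-267) = -9*(-64/9 - 22) - 36312 = -9*(-262/9) - 36312 = 262 - 36312 = -36050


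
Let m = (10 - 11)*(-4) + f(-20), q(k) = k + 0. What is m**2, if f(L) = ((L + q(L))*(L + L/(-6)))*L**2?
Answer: 640019200144/9 ≈ 7.1113e+10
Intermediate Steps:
q(k) = k
f(L) = 5*L**4/3 (f(L) = ((L + L)*(L + L/(-6)))*L**2 = ((2*L)*(L + L*(-1/6)))*L**2 = ((2*L)*(L - L/6))*L**2 = ((2*L)*(5*L/6))*L**2 = (5*L**2/3)*L**2 = 5*L**4/3)
m = 800012/3 (m = (10 - 11)*(-4) + (5/3)*(-20)**4 = -1*(-4) + (5/3)*160000 = 4 + 800000/3 = 800012/3 ≈ 2.6667e+5)
m**2 = (800012/3)**2 = 640019200144/9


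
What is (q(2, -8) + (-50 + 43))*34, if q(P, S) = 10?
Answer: 102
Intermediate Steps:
(q(2, -8) + (-50 + 43))*34 = (10 + (-50 + 43))*34 = (10 - 7)*34 = 3*34 = 102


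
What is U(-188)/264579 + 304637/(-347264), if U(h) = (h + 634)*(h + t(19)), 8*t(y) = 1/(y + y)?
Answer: -2084631269221/1745696475264 ≈ -1.1942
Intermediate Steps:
t(y) = 1/(16*y) (t(y) = 1/(8*(y + y)) = 1/(8*((2*y))) = (1/(2*y))/8 = 1/(16*y))
U(h) = (634 + h)*(1/304 + h) (U(h) = (h + 634)*(h + (1/16)/19) = (634 + h)*(h + (1/16)*(1/19)) = (634 + h)*(h + 1/304) = (634 + h)*(1/304 + h))
U(-188)/264579 + 304637/(-347264) = (317/152 + (-188)² + (192737/304)*(-188))/264579 + 304637/(-347264) = (317/152 + 35344 - 9058639/76)*(1/264579) + 304637*(-1/347264) = -12744673/152*1/264579 - 304637/347264 = -12744673/40216008 - 304637/347264 = -2084631269221/1745696475264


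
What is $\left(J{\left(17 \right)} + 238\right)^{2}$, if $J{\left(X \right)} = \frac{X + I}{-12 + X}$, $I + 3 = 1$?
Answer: $58081$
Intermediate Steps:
$I = -2$ ($I = -3 + 1 = -2$)
$J{\left(X \right)} = \frac{-2 + X}{-12 + X}$ ($J{\left(X \right)} = \frac{X - 2}{-12 + X} = \frac{-2 + X}{-12 + X}$)
$\left(J{\left(17 \right)} + 238\right)^{2} = \left(\frac{-2 + 17}{-12 + 17} + 238\right)^{2} = \left(\frac{1}{5} \cdot 15 + 238\right)^{2} = \left(3 + 238\right)^{2} = 241^{2} = 58081$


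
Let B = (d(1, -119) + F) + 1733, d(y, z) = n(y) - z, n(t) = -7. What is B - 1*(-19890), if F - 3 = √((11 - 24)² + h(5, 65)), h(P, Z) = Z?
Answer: 21738 + 3*√26 ≈ 21753.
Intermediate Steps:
F = 3 + 3*√26 (F = 3 + √((11 - 24)² + 65) = 3 + √((-13)² + 65) = 3 + √(169 + 65) = 3 + √234 = 3 + 3*√26 ≈ 18.297)
d(y, z) = -7 - z
B = 1848 + 3*√26 (B = ((-7 - 1*(-119)) + (3 + 3*√26)) + 1733 = ((-7 + 119) + (3 + 3*√26)) + 1733 = (112 + (3 + 3*√26)) + 1733 = (115 + 3*√26) + 1733 = 1848 + 3*√26 ≈ 1863.3)
B - 1*(-19890) = (1848 + 3*√26) - 1*(-19890) = (1848 + 3*√26) + 19890 = 21738 + 3*√26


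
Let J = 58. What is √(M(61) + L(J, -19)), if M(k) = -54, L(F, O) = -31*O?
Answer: √535 ≈ 23.130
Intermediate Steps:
√(M(61) + L(J, -19)) = √(-54 - 31*(-19)) = √(-54 + 589) = √535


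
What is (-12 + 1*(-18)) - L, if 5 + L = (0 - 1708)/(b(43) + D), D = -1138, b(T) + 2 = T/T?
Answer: -30183/1139 ≈ -26.500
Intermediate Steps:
b(T) = -1 (b(T) = -2 + T/T = -2 + 1 = -1)
L = -3987/1139 (L = -5 + (0 - 1708)/(-1 - 1138) = -5 - 1708/(-1139) = -5 - 1708*(-1/1139) = -5 + 1708/1139 = -3987/1139 ≈ -3.5004)
(-12 + 1*(-18)) - L = (-12 + 1*(-18)) - 1*(-3987/1139) = (-12 - 18) + 3987/1139 = -30 + 3987/1139 = -30183/1139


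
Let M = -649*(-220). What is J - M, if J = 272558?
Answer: 129778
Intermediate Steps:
M = 142780
J - M = 272558 - 1*142780 = 272558 - 142780 = 129778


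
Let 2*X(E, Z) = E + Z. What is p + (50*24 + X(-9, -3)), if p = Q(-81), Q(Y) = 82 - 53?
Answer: 1223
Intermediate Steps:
X(E, Z) = E/2 + Z/2 (X(E, Z) = (E + Z)/2 = E/2 + Z/2)
Q(Y) = 29
p = 29
p + (50*24 + X(-9, -3)) = 29 + (50*24 + ((½)*(-9) + (½)*(-3))) = 29 + (1200 + (-9/2 - 3/2)) = 29 + (1200 - 6) = 29 + 1194 = 1223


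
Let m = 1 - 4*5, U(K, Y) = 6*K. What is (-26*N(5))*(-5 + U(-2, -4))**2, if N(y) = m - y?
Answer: 180336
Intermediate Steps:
m = -19 (m = 1 - 20 = -19)
N(y) = -19 - y
(-26*N(5))*(-5 + U(-2, -4))**2 = (-26*(-19 - 1*5))*(-5 + 6*(-2))**2 = (-26*(-19 - 5))*(-5 - 12)**2 = -26*(-24)*(-17)**2 = 624*289 = 180336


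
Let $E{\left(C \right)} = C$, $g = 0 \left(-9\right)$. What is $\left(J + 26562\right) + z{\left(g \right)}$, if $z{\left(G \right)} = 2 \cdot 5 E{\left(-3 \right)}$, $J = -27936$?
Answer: $-1404$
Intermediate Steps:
$g = 0$
$z{\left(G \right)} = -30$ ($z{\left(G \right)} = 2 \cdot 5 \left(-3\right) = 10 \left(-3\right) = -30$)
$\left(J + 26562\right) + z{\left(g \right)} = \left(-27936 + 26562\right) - 30 = -1374 - 30 = -1404$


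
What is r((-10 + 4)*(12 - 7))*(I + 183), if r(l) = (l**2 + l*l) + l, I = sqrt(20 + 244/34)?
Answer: 323910 + 1770*sqrt(7854)/17 ≈ 3.3314e+5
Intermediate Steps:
I = sqrt(7854)/17 (I = sqrt(20 + 244*(1/34)) = sqrt(20 + 122/17) = sqrt(462/17) = sqrt(7854)/17 ≈ 5.2131)
r(l) = l + 2*l**2 (r(l) = (l**2 + l**2) + l = 2*l**2 + l = l + 2*l**2)
r((-10 + 4)*(12 - 7))*(I + 183) = (((-10 + 4)*(12 - 7))*(1 + 2*((-10 + 4)*(12 - 7))))*(sqrt(7854)/17 + 183) = ((-6*5)*(1 + 2*(-6*5)))*(183 + sqrt(7854)/17) = (-30*(1 + 2*(-30)))*(183 + sqrt(7854)/17) = (-30*(1 - 60))*(183 + sqrt(7854)/17) = (-30*(-59))*(183 + sqrt(7854)/17) = 1770*(183 + sqrt(7854)/17) = 323910 + 1770*sqrt(7854)/17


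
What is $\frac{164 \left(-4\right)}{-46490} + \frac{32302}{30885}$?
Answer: $\frac{152198054}{143584365} \approx 1.06$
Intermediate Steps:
$\frac{164 \left(-4\right)}{-46490} + \frac{32302}{30885} = \left(-656\right) \left(- \frac{1}{46490}\right) + 32302 \cdot \frac{1}{30885} = \frac{328}{23245} + \frac{32302}{30885} = \frac{152198054}{143584365}$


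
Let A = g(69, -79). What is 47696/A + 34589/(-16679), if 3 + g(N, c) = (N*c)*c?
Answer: -7049700565/3591205527 ≈ -1.9630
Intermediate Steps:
g(N, c) = -3 + N*c² (g(N, c) = -3 + (N*c)*c = -3 + N*c²)
A = 430626 (A = -3 + 69*(-79)² = -3 + 69*6241 = -3 + 430629 = 430626)
47696/A + 34589/(-16679) = 47696/430626 + 34589/(-16679) = 47696*(1/430626) + 34589*(-1/16679) = 23848/215313 - 34589/16679 = -7049700565/3591205527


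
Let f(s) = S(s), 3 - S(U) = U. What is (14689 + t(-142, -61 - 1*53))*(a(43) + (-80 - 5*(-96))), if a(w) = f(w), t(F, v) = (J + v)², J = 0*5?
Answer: 9966600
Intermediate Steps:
J = 0
S(U) = 3 - U
t(F, v) = v² (t(F, v) = (0 + v)² = v²)
f(s) = 3 - s
a(w) = 3 - w
(14689 + t(-142, -61 - 1*53))*(a(43) + (-80 - 5*(-96))) = (14689 + (-61 - 1*53)²)*((3 - 1*43) + (-80 - 5*(-96))) = (14689 + (-61 - 53)²)*((3 - 43) + (-80 + 480)) = (14689 + (-114)²)*(-40 + 400) = (14689 + 12996)*360 = 27685*360 = 9966600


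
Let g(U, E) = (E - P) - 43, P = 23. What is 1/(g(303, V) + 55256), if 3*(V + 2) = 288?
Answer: 1/55284 ≈ 1.8088e-5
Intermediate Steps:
V = 94 (V = -2 + (⅓)*288 = -2 + 96 = 94)
g(U, E) = -66 + E (g(U, E) = (E - 1*23) - 43 = (E - 23) - 43 = (-23 + E) - 43 = -66 + E)
1/(g(303, V) + 55256) = 1/((-66 + 94) + 55256) = 1/(28 + 55256) = 1/55284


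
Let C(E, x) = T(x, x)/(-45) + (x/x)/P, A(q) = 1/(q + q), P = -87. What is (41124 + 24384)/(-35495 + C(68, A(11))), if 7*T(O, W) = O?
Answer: -13165142760/7133432489 ≈ -1.8456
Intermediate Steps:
T(O, W) = O/7
A(q) = 1/(2*q)
C(E, x) = -1/87 - x/315 (C(E, x) = (x/7)/(-45) + (x/x)/(-87) = (x/7)*(-1/45) + 1*(-1/87) = -x/315 - 1/87 = -1/87 - x/315)
(41124 + 24384)/(-35495 + C(68, A(11))) = (41124 + 24384)/(-35495 + (-1/87 - 1/(630*11))) = 65508/(-35495 + (-1/87 - 1/(630*11))) = 65508/(-35495 + (-1/87 - 1/315*1/22)) = 65508/(-35495 + (-1/87 - 1/6930)) = 65508/(-35495 - 2339/200970) = 65508/(-7133432489/200970) = 65508*(-200970/7133432489) = -13165142760/7133432489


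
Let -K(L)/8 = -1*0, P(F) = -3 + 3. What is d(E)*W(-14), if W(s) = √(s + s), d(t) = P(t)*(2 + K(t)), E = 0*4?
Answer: 0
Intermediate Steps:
E = 0
P(F) = 0
K(L) = 0 (K(L) = -(-8)*0 = -8*0 = 0)
d(t) = 0 (d(t) = 0*(2 + 0) = 0*2 = 0)
W(s) = √2*√s (W(s) = √(2*s) = √2*√s)
d(E)*W(-14) = 0*(√2*√(-14)) = 0*(√2*(I*√14)) = 0*(2*I*√7) = 0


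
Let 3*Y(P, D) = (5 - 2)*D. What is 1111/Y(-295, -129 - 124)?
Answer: -101/23 ≈ -4.3913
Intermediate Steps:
Y(P, D) = D (Y(P, D) = ((5 - 2)*D)/3 = (3*D)/3 = D)
1111/Y(-295, -129 - 124) = 1111/(-129 - 124) = 1111/(-253) = 1111*(-1/253) = -101/23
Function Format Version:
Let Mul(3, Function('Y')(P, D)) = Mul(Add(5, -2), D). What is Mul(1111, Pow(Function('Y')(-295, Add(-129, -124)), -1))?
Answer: Rational(-101, 23) ≈ -4.3913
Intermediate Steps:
Function('Y')(P, D) = D (Function('Y')(P, D) = Mul(Rational(1, 3), Mul(Add(5, -2), D)) = Mul(Rational(1, 3), Mul(3, D)) = D)
Mul(1111, Pow(Function('Y')(-295, Add(-129, -124)), -1)) = Mul(1111, Pow(Add(-129, -124), -1)) = Mul(1111, Pow(-253, -1)) = Mul(1111, Rational(-1, 253)) = Rational(-101, 23)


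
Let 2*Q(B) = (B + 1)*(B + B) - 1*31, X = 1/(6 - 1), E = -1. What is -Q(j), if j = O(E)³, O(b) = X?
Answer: 484123/31250 ≈ 15.492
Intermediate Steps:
X = ⅕ (X = 1/5 = ⅕ ≈ 0.20000)
O(b) = ⅕
j = 1/125 (j = (⅕)³ = 1/125 ≈ 0.0080000)
Q(B) = -31/2 + B*(1 + B) (Q(B) = ((B + 1)*(B + B) - 1*31)/2 = ((1 + B)*(2*B) - 31)/2 = (2*B*(1 + B) - 31)/2 = (-31 + 2*B*(1 + B))/2 = -31/2 + B*(1 + B))
-Q(j) = -(-31/2 + 1/125 + (1/125)²) = -(-31/2 + 1/125 + 1/15625) = -1*(-484123/31250) = 484123/31250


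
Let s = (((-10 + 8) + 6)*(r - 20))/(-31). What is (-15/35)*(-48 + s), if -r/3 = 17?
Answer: 516/31 ≈ 16.645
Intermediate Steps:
r = -51 (r = -3*17 = -51)
s = 284/31 (s = (((-10 + 8) + 6)*(-51 - 20))/(-31) = ((-2 + 6)*(-71))*(-1/31) = (4*(-71))*(-1/31) = -284*(-1/31) = 284/31 ≈ 9.1613)
(-15/35)*(-48 + s) = (-15/35)*(-48 + 284/31) = -15*1/35*(-1204/31) = -3/7*(-1204/31) = 516/31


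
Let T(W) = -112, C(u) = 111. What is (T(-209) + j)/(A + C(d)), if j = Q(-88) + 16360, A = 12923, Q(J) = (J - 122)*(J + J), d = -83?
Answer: 26604/6517 ≈ 4.0822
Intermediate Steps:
Q(J) = 2*J*(-122 + J) (Q(J) = (-122 + J)*(2*J) = 2*J*(-122 + J))
j = 53320 (j = 2*(-88)*(-122 - 88) + 16360 = 2*(-88)*(-210) + 16360 = 36960 + 16360 = 53320)
(T(-209) + j)/(A + C(d)) = (-112 + 53320)/(12923 + 111) = 53208/13034 = 53208*(1/13034) = 26604/6517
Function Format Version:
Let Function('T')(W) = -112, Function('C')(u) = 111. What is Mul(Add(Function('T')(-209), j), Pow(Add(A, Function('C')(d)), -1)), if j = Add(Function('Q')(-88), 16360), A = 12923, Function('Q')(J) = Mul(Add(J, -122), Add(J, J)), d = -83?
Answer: Rational(26604, 6517) ≈ 4.0822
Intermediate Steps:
Function('Q')(J) = Mul(2, J, Add(-122, J)) (Function('Q')(J) = Mul(Add(-122, J), Mul(2, J)) = Mul(2, J, Add(-122, J)))
j = 53320 (j = Add(Mul(2, -88, Add(-122, -88)), 16360) = Add(Mul(2, -88, -210), 16360) = Add(36960, 16360) = 53320)
Mul(Add(Function('T')(-209), j), Pow(Add(A, Function('C')(d)), -1)) = Mul(Add(-112, 53320), Pow(Add(12923, 111), -1)) = Mul(53208, Pow(13034, -1)) = Mul(53208, Rational(1, 13034)) = Rational(26604, 6517)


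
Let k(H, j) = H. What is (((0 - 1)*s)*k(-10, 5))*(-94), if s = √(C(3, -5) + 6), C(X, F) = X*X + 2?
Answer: -940*√17 ≈ -3875.7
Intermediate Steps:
C(X, F) = 2 + X² (C(X, F) = X² + 2 = 2 + X²)
s = √17 (s = √((2 + 3²) + 6) = √((2 + 9) + 6) = √(11 + 6) = √17 ≈ 4.1231)
(((0 - 1)*s)*k(-10, 5))*(-94) = (((0 - 1)*√17)*(-10))*(-94) = (-√17*(-10))*(-94) = (10*√17)*(-94) = -940*√17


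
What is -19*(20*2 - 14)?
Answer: -494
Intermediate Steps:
-19*(20*2 - 14) = -19*(40 - 14) = -19*26 = -494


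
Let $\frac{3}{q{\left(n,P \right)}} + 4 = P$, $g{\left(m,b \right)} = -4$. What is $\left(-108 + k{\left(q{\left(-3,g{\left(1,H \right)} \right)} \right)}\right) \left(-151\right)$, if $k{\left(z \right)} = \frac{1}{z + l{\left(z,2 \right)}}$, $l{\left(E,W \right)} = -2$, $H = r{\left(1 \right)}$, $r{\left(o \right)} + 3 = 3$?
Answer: $\frac{311060}{19} \approx 16372.0$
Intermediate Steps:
$r{\left(o \right)} = 0$ ($r{\left(o \right)} = -3 + 3 = 0$)
$H = 0$
$q{\left(n,P \right)} = \frac{3}{-4 + P}$
$k{\left(z \right)} = \frac{1}{-2 + z}$ ($k{\left(z \right)} = \frac{1}{z - 2} = \frac{1}{-2 + z}$)
$\left(-108 + k{\left(q{\left(-3,g{\left(1,H \right)} \right)} \right)}\right) \left(-151\right) = \left(-108 + \frac{1}{-2 + \frac{3}{-4 - 4}}\right) \left(-151\right) = \left(-108 + \frac{1}{-2 + \frac{3}{-8}}\right) \left(-151\right) = \left(-108 + \frac{1}{-2 + 3 \left(- \frac{1}{8}\right)}\right) \left(-151\right) = \left(-108 + \frac{1}{-2 - \frac{3}{8}}\right) \left(-151\right) = \left(-108 + \frac{1}{- \frac{19}{8}}\right) \left(-151\right) = \left(-108 - \frac{8}{19}\right) \left(-151\right) = \left(- \frac{2060}{19}\right) \left(-151\right) = \frac{311060}{19}$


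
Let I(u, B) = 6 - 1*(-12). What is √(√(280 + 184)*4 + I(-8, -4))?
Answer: √(18 + 16*√29) ≈ 10.206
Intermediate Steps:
I(u, B) = 18 (I(u, B) = 6 + 12 = 18)
√(√(280 + 184)*4 + I(-8, -4)) = √(√(280 + 184)*4 + 18) = √(√464*4 + 18) = √((4*√29)*4 + 18) = √(16*√29 + 18) = √(18 + 16*√29)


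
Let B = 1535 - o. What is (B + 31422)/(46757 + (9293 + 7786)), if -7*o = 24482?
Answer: 255181/446852 ≈ 0.57106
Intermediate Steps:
o = -24482/7 (o = -⅐*24482 = -24482/7 ≈ -3497.4)
B = 35227/7 (B = 1535 - 1*(-24482/7) = 1535 + 24482/7 = 35227/7 ≈ 5032.4)
(B + 31422)/(46757 + (9293 + 7786)) = (35227/7 + 31422)/(46757 + (9293 + 7786)) = 255181/(7*(46757 + 17079)) = (255181/7)/63836 = (255181/7)*(1/63836) = 255181/446852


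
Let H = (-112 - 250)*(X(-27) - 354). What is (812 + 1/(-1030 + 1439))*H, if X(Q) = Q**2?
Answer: -45083796750/409 ≈ -1.1023e+8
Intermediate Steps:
H = -135750 (H = (-112 - 250)*((-27)**2 - 354) = -362*(729 - 354) = -362*375 = -135750)
(812 + 1/(-1030 + 1439))*H = (812 + 1/(-1030 + 1439))*(-135750) = (812 + 1/409)*(-135750) = (332109/409)*(-135750) = -45083796750/409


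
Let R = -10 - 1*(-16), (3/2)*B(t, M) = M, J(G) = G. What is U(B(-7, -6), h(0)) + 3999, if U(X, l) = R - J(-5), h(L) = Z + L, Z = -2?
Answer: 4010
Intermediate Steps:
h(L) = -2 + L
B(t, M) = 2*M/3
R = 6 (R = -10 + 16 = 6)
U(X, l) = 11 (U(X, l) = 6 - 1*(-5) = 6 + 5 = 11)
U(B(-7, -6), h(0)) + 3999 = 11 + 3999 = 4010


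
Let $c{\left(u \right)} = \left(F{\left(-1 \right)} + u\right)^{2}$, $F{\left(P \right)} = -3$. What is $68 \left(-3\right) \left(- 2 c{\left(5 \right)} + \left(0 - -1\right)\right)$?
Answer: $1428$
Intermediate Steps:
$c{\left(u \right)} = \left(-3 + u\right)^{2}$
$68 \left(-3\right) \left(- 2 c{\left(5 \right)} + \left(0 - -1\right)\right) = 68 \left(-3\right) \left(- 2 \left(-3 + 5\right)^{2} + \left(0 - -1\right)\right) = - 204 \left(- 2 \cdot 2^{2} + \left(0 + 1\right)\right) = - 204 \left(\left(-2\right) 4 + 1\right) = - 204 \left(-8 + 1\right) = \left(-204\right) \left(-7\right) = 1428$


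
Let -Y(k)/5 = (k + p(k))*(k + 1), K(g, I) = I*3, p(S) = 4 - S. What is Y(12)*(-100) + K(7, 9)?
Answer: 26027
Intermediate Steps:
K(g, I) = 3*I
Y(k) = -20 - 20*k (Y(k) = -5*(k + (4 - k))*(k + 1) = -20*(1 + k) = -5*(4 + 4*k) = -20 - 20*k)
Y(12)*(-100) + K(7, 9) = (-20 - 20*12)*(-100) + 3*9 = (-20 - 240)*(-100) + 27 = -260*(-100) + 27 = 26000 + 27 = 26027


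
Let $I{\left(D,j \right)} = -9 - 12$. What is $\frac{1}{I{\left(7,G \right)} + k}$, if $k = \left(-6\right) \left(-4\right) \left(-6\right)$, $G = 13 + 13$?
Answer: $- \frac{1}{165} \approx -0.0060606$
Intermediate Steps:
$G = 26$
$k = -144$ ($k = 24 \left(-6\right) = -144$)
$I{\left(D,j \right)} = -21$
$\frac{1}{I{\left(7,G \right)} + k} = \frac{1}{-21 - 144} = \frac{1}{-165} = - \frac{1}{165}$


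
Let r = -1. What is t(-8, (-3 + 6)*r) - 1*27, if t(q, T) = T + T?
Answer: -33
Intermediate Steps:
t(q, T) = 2*T
t(-8, (-3 + 6)*r) - 1*27 = 2*((-3 + 6)*(-1)) - 1*27 = 2*(3*(-1)) - 27 = 2*(-3) - 27 = -6 - 27 = -33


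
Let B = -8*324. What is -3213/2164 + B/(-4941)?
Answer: -126745/132004 ≈ -0.96016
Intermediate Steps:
B = -2592
-3213/2164 + B/(-4941) = -3213/2164 - 2592/(-4941) = -3213*1/2164 - 2592*(-1/4941) = -3213/2164 + 32/61 = -126745/132004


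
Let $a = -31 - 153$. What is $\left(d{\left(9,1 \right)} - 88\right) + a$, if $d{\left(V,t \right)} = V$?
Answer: $-263$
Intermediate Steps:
$a = -184$
$\left(d{\left(9,1 \right)} - 88\right) + a = \left(9 - 88\right) - 184 = -79 - 184 = -263$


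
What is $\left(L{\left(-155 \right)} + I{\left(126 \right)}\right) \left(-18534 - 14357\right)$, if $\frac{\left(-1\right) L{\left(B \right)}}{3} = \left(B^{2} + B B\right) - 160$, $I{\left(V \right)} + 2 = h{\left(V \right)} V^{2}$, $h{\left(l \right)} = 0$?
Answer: $4725515752$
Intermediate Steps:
$I{\left(V \right)} = -2$ ($I{\left(V \right)} = -2 + 0 V^{2} = -2 + 0 = -2$)
$L{\left(B \right)} = 480 - 6 B^{2}$ ($L{\left(B \right)} = - 3 \left(\left(B^{2} + B B\right) - 160\right) = - 3 \left(\left(B^{2} + B^{2}\right) - 160\right) = - 3 \left(2 B^{2} - 160\right) = - 3 \left(-160 + 2 B^{2}\right) = 480 - 6 B^{2}$)
$\left(L{\left(-155 \right)} + I{\left(126 \right)}\right) \left(-18534 - 14357\right) = \left(\left(480 - 6 \left(-155\right)^{2}\right) - 2\right) \left(-18534 - 14357\right) = \left(\left(480 - 144150\right) - 2\right) \left(-32891\right) = \left(-143670 - 2\right) \left(-32891\right) = \left(-143672\right) \left(-32891\right) = 4725515752$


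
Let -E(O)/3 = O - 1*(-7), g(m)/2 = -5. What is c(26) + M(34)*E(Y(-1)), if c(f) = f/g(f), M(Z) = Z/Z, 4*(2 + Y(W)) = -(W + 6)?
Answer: -277/20 ≈ -13.850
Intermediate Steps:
g(m) = -10 (g(m) = 2*(-5) = -10)
Y(W) = -7/2 - W/4 (Y(W) = -2 + (-(W + 6))/4 = -2 + (-(6 + W))/4 = -2 + (-6 - W)/4 = -2 + (-3/2 - W/4) = -7/2 - W/4)
M(Z) = 1
E(O) = -21 - 3*O (E(O) = -3*(O - 1*(-7)) = -3*(O + 7) = -3*(7 + O) = -21 - 3*O)
c(f) = -f/10 (c(f) = f/(-10) = f*(-1/10) = -f/10)
c(26) + M(34)*E(Y(-1)) = -1/10*26 + 1*(-21 - 3*(-7/2 - 1/4*(-1))) = -13/5 + 1*(-21 - 3*(-7/2 + 1/4)) = -13/5 + 1*(-21 - 3*(-13/4)) = -13/5 + 1*(-21 + 39/4) = -13/5 + 1*(-45/4) = -13/5 - 45/4 = -277/20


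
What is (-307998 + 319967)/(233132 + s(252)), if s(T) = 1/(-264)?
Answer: 3159816/61546847 ≈ 0.051340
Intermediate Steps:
s(T) = -1/264
(-307998 + 319967)/(233132 + s(252)) = (-307998 + 319967)/(233132 - 1/264) = 11969/(61546847/264) = 11969*(264/61546847) = 3159816/61546847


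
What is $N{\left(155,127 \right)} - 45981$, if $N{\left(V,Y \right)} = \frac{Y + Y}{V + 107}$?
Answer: $- \frac{6023384}{131} \approx -45980.0$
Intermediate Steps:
$N{\left(V,Y \right)} = \frac{2 Y}{107 + V}$
$N{\left(155,127 \right)} - 45981 = 2 \cdot 127 \frac{1}{107 + 155} - 45981 = 2 \cdot 127 \cdot \frac{1}{262} - 45981 = \frac{127}{131} - 45981 = - \frac{6023384}{131}$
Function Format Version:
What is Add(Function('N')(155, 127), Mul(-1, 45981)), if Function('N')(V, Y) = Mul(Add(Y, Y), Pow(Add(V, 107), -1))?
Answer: Rational(-6023384, 131) ≈ -45980.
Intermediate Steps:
Function('N')(V, Y) = Mul(2, Y, Pow(Add(107, V), -1)) (Function('N')(V, Y) = Mul(Mul(2, Y), Pow(Add(107, V), -1)) = Mul(2, Y, Pow(Add(107, V), -1)))
Add(Function('N')(155, 127), Mul(-1, 45981)) = Add(Mul(2, 127, Pow(Add(107, 155), -1)), Mul(-1, 45981)) = Add(Mul(2, 127, Pow(262, -1)), -45981) = Add(Mul(2, 127, Rational(1, 262)), -45981) = Add(Rational(127, 131), -45981) = Rational(-6023384, 131)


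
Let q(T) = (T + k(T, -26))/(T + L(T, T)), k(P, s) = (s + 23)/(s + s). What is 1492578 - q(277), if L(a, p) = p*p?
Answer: 5976747981929/4004312 ≈ 1.4926e+6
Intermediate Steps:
k(P, s) = (23 + s)/(2*s) (k(P, s) = (23 + s)/((2*s)) = (23 + s)*(1/(2*s)) = (23 + s)/(2*s))
L(a, p) = p²
q(T) = (3/52 + T)/(T + T²) (q(T) = (T + (½)*(23 - 26)/(-26))/(T + T²) = (T + (½)*(-1/26)*(-3))/(T + T²) = (T + 3/52)/(T + T²) = (3/52 + T)/(T + T²))
1492578 - q(277) = 1492578 - (3/52 + 277)/(277*(1 + 277)) = 1492578 - 14407/(277*278*52) = 1492578 - 1*14407/4004312 = 1492578 - 14407/4004312 = 5976747981929/4004312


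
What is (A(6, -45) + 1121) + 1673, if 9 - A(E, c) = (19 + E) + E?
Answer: 2772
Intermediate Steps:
A(E, c) = -10 - 2*E (A(E, c) = 9 - ((19 + E) + E) = 9 - (19 + 2*E) = 9 + (-19 - 2*E) = -10 - 2*E)
(A(6, -45) + 1121) + 1673 = ((-10 - 2*6) + 1121) + 1673 = ((-10 - 12) + 1121) + 1673 = (-22 + 1121) + 1673 = 1099 + 1673 = 2772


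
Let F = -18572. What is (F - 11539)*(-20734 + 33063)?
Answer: -371238519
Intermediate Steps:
(F - 11539)*(-20734 + 33063) = (-18572 - 11539)*(-20734 + 33063) = -30111*12329 = -371238519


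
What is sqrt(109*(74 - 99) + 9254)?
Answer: sqrt(6529) ≈ 80.802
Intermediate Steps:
sqrt(109*(74 - 99) + 9254) = sqrt(109*(-25) + 9254) = sqrt(-2725 + 9254) = sqrt(6529)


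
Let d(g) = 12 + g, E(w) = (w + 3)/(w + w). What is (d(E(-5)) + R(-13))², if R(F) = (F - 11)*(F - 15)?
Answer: 11703241/25 ≈ 4.6813e+5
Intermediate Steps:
E(w) = (3 + w)/(2*w) (E(w) = (3 + w)/((2*w)) = (3 + w)*(1/(2*w)) = (3 + w)/(2*w))
R(F) = (-15 + F)*(-11 + F) (R(F) = (-11 + F)*(-15 + F) = (-15 + F)*(-11 + F))
(d(E(-5)) + R(-13))² = ((12 + (½)*(3 - 5)/(-5)) + (165 + (-13)² - 26*(-13)))² = ((12 + (½)*(-⅕)*(-2)) + (165 + 169 + 338))² = ((12 + ⅕) + 672)² = (61/5 + 672)² = (3421/5)² = 11703241/25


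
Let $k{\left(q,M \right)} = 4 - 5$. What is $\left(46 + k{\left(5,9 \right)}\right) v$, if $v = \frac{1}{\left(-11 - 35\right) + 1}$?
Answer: $-1$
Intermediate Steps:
$k{\left(q,M \right)} = -1$
$v = - \frac{1}{45}$ ($v = \frac{1}{\left(-11 - 35\right) + 1} = \frac{1}{-46 + 1} = \frac{1}{-45} = - \frac{1}{45} \approx -0.022222$)
$\left(46 + k{\left(5,9 \right)}\right) v = \left(46 - 1\right) \left(- \frac{1}{45}\right) = 45 \left(- \frac{1}{45}\right) = -1$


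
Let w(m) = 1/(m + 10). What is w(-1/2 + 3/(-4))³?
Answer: 64/42875 ≈ 0.0014927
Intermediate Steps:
w(m) = 1/(10 + m)
w(-1/2 + 3/(-4))³ = (1/(10 + (-1/2 + 3/(-4))))³ = (1/(10 + (-1*½ + 3*(-¼))))³ = (1/(10 + (-½ - ¾)))³ = (1/(10 - 5/4))³ = (1/(35/4))³ = (4/35)³ = 64/42875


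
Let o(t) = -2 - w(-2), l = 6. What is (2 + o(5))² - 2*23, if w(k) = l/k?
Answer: -37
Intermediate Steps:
w(k) = 6/k
o(t) = 1 (o(t) = -2 - 6/(-2) = -2 - 6*(-1)/2 = -2 - 1*(-3) = -2 + 3 = 1)
(2 + o(5))² - 2*23 = (2 + 1)² - 2*23 = 3² - 46 = 9 - 46 = -37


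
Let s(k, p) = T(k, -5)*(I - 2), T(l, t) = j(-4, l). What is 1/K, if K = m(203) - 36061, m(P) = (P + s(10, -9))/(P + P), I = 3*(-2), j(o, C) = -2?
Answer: -406/14640547 ≈ -2.7731e-5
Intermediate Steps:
I = -6
T(l, t) = -2
s(k, p) = 16 (s(k, p) = -2*(-6 - 2) = -2*(-8) = 16)
m(P) = (16 + P)/(2*P) (m(P) = (P + 16)/(P + P) = (16 + P)/((2*P)) = (16 + P)*(1/(2*P)) = (16 + P)/(2*P))
K = -14640547/406 (K = (½)*(16 + 203)/203 - 36061 = (½)*(1/203)*219 - 36061 = 219/406 - 36061 = -14640547/406 ≈ -36060.)
1/K = 1/(-14640547/406) = -406/14640547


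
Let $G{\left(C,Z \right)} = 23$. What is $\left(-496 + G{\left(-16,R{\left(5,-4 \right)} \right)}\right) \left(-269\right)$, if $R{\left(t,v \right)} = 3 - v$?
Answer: $127237$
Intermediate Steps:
$\left(-496 + G{\left(-16,R{\left(5,-4 \right)} \right)}\right) \left(-269\right) = \left(-496 + 23\right) \left(-269\right) = \left(-473\right) \left(-269\right) = 127237$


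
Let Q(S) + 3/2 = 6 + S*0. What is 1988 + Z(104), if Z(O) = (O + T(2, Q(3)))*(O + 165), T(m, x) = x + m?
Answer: 63425/2 ≈ 31713.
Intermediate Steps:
Q(S) = 9/2 (Q(S) = -3/2 + (6 + S*0) = -3/2 + (6 + 0) = -3/2 + 6 = 9/2)
T(m, x) = m + x
Z(O) = (165 + O)*(13/2 + O) (Z(O) = (O + (2 + 9/2))*(O + 165) = (O + 13/2)*(165 + O) = (13/2 + O)*(165 + O) = (165 + O)*(13/2 + O))
1988 + Z(104) = 1988 + (2145/2 + 104² + (343/2)*104) = 1988 + (2145/2 + 10816 + 17836) = 1988 + 59449/2 = 63425/2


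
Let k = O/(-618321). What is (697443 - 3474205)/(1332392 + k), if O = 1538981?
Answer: -1716930256602/823844414851 ≈ -2.0840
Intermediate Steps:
k = -1538981/618321 (k = 1538981/(-618321) = 1538981*(-1/618321) = -1538981/618321 ≈ -2.4890)
(697443 - 3474205)/(1332392 + k) = (697443 - 3474205)/(1332392 - 1538981/618321) = -2776762/823844414851/618321 = -2776762*618321/823844414851 = -1716930256602/823844414851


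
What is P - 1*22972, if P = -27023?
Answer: -49995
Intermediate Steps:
P - 1*22972 = -27023 - 1*22972 = -27023 - 22972 = -49995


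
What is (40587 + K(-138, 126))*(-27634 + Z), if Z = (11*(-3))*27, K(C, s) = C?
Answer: -1153807725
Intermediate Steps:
Z = -891 (Z = -33*27 = -891)
(40587 + K(-138, 126))*(-27634 + Z) = (40587 - 138)*(-27634 - 891) = 40449*(-28525) = -1153807725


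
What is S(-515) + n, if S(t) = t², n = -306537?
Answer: -41312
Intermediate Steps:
S(-515) + n = (-515)² - 306537 = 265225 - 306537 = -41312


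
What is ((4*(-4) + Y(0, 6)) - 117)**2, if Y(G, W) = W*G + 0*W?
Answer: 17689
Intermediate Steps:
Y(G, W) = G*W (Y(G, W) = G*W + 0 = G*W)
((4*(-4) + Y(0, 6)) - 117)**2 = ((4*(-4) + 0*6) - 117)**2 = ((-16 + 0) - 117)**2 = (-16 - 117)**2 = (-133)**2 = 17689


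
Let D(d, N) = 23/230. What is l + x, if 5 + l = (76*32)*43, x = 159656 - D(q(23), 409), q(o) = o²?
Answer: 2642269/10 ≈ 2.6423e+5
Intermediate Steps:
D(d, N) = ⅒ (D(d, N) = 23*(1/230) = ⅒)
x = 1596559/10 (x = 159656 - 1*⅒ = 159656 - ⅒ = 1596559/10 ≈ 1.5966e+5)
l = 104571 (l = -5 + (76*32)*43 = -5 + 2432*43 = -5 + 104576 = 104571)
l + x = 104571 + 1596559/10 = 2642269/10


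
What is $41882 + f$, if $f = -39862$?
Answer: $2020$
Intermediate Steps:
$41882 + f = 41882 - 39862 = 2020$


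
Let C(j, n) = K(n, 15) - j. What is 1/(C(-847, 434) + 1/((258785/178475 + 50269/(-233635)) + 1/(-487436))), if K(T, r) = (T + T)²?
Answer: 1003911256177063/757221960112311776613 ≈ 1.3258e-6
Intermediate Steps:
K(T, r) = 4*T² (K(T, r) = (2*T)² = 4*T²)
C(j, n) = -j + 4*n² (C(j, n) = 4*n² - j = -j + 4*n²)
1/(C(-847, 434) + 1/((258785/178475 + 50269/(-233635)) + 1/(-487436))) = 1/((-1*(-847) + 4*434²) + 1/((258785/178475 + 50269/(-233635)) + 1/(-487436))) = 1/((847 + 4*188356) + 1/((258785*(1/178475) + 50269*(-1/233635)) - 1/487436)) = 1/((847 + 753424) + 1/((51757/35695 - 50269/233635) - 1/487436)) = 1/(754271 + 1/(2059578948/1667920265 - 1/487436)) = 1/(754271 + 1/(1003911256177063/813004382290540)) = 1/(754271 + 813004382290540/1003911256177063) = 1/(757221960112311776613/1003911256177063) = 1003911256177063/757221960112311776613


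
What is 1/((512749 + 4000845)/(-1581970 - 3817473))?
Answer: -5399443/4513594 ≈ -1.1963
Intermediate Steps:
1/((512749 + 4000845)/(-1581970 - 3817473)) = 1/(4513594/(-5399443)) = 1/(4513594*(-1/5399443)) = 1/(-4513594/5399443) = -5399443/4513594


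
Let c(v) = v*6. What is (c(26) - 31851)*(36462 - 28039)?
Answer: -266966985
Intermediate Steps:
c(v) = 6*v
(c(26) - 31851)*(36462 - 28039) = (6*26 - 31851)*(36462 - 28039) = (156 - 31851)*8423 = -31695*8423 = -266966985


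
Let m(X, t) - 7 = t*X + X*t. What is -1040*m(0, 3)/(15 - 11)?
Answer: -1820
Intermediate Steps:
m(X, t) = 7 + 2*X*t (m(X, t) = 7 + (t*X + X*t) = 7 + (X*t + X*t) = 7 + 2*X*t)
-1040*m(0, 3)/(15 - 11) = -1040*(7 + 2*0*3)/(15 - 11) = -1040*(7 + 0)/4 = -7280/4 = -1040*7/4 = -1820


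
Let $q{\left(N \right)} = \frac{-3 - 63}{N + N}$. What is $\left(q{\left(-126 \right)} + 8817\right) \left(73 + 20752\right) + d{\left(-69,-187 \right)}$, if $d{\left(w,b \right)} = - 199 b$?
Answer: $\frac{1101940153}{6} \approx 1.8366 \cdot 10^{8}$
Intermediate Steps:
$q{\left(N \right)} = - \frac{33}{N}$ ($q{\left(N \right)} = - \frac{66}{2 N} = - 66 \frac{1}{2 N} = - \frac{33}{N}$)
$\left(q{\left(-126 \right)} + 8817\right) \left(73 + 20752\right) + d{\left(-69,-187 \right)} = \left(- \frac{33}{-126} + 8817\right) \left(73 + 20752\right) - -37213 = \left(\left(-33\right) \left(- \frac{1}{126}\right) + 8817\right) 20825 + 37213 = \left(\frac{11}{42} + 8817\right) 20825 + 37213 = \frac{370325}{42} \cdot 20825 + 37213 = \frac{1101716875}{6} + 37213 = \frac{1101940153}{6}$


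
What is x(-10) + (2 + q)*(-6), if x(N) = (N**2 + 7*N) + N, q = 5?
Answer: -22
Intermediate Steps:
x(N) = N**2 + 8*N
x(-10) + (2 + q)*(-6) = -10*(8 - 10) + (2 + 5)*(-6) = -10*(-2) + 7*(-6) = 20 - 42 = -22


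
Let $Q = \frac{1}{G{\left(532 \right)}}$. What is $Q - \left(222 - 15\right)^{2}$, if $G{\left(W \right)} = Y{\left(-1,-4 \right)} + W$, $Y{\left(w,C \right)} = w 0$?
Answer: $- \frac{22795667}{532} \approx -42849.0$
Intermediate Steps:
$Y{\left(w,C \right)} = 0$
$G{\left(W \right)} = W$ ($G{\left(W \right)} = 0 + W = W$)
$Q = \frac{1}{532} \approx 0.0018797$
$Q - \left(222 - 15\right)^{2} = \frac{1}{532} - \left(222 - 15\right)^{2} = \frac{1}{532} - 207^{2} = \frac{1}{532} - 42849 = - \frac{22795667}{532}$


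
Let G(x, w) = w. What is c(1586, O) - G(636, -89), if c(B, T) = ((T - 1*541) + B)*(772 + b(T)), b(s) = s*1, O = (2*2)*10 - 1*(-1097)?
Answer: 4165527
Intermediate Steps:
O = 1137 (O = 4*10 + 1097 = 40 + 1097 = 1137)
b(s) = s
c(B, T) = (772 + T)*(-541 + B + T) (c(B, T) = ((T - 1*541) + B)*(772 + T) = ((T - 541) + B)*(772 + T) = ((-541 + T) + B)*(772 + T) = (-541 + B + T)*(772 + T) = (772 + T)*(-541 + B + T))
c(1586, O) - G(636, -89) = (-417652 + 1137² + 231*1137 + 772*1586 + 1586*1137) - 1*(-89) = (-417652 + 1292769 + 262647 + 1224392 + 1803282) + 89 = 4165438 + 89 = 4165527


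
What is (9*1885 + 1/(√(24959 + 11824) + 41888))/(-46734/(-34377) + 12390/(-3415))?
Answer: -232965404553689282741/31153452465108908 + 23479491*√4087/31153452465108908 ≈ -7478.0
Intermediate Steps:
(9*1885 + 1/(√(24959 + 11824) + 41888))/(-46734/(-34377) + 12390/(-3415)) = (16965 + 1/(√36783 + 41888))/(-46734*(-1/34377) + 12390*(-1/3415)) = (16965 + 1/(3*√4087 + 41888))/(15578/11459 - 2478/683) = (16965 + 1/(41888 + 3*√4087))/(-17755628/7826497) = (16965 + 1/(41888 + 3*√4087))*(-7826497/17755628) = -132776521605/17755628 - 7826497/(17755628*(41888 + 3*√4087))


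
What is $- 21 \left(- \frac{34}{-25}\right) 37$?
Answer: $- \frac{26418}{25} \approx -1056.7$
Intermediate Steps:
$- 21 \left(- \frac{34}{-25}\right) 37 = - 21 \left(\left(-34\right) \left(- \frac{1}{25}\right)\right) 37 = \left(-21\right) \frac{34}{25} \cdot 37 = \left(- \frac{714}{25}\right) 37 = - \frac{26418}{25}$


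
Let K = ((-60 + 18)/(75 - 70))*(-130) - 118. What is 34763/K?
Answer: 34763/974 ≈ 35.691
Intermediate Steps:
K = 974 (K = -42/5*(-130) - 118 = 1092 - 118 = 974)
34763/K = 34763/974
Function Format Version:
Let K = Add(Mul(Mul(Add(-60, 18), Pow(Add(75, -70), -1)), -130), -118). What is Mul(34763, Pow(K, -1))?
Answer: Rational(34763, 974) ≈ 35.691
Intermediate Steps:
K = 974 (K = Add(Mul(Mul(-42, Pow(5, -1)), -130), -118) = Add(Mul(Mul(-42, Rational(1, 5)), -130), -118) = Add(Mul(Rational(-42, 5), -130), -118) = Add(1092, -118) = 974)
Mul(34763, Pow(K, -1)) = Mul(34763, Pow(974, -1)) = Mul(34763, Rational(1, 974)) = Rational(34763, 974)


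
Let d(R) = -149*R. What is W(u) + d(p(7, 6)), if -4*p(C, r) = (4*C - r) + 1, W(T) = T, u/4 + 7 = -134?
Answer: 1171/4 ≈ 292.75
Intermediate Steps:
u = -564 (u = -28 + 4*(-134) = -28 - 536 = -564)
p(C, r) = -¼ - C + r/4 (p(C, r) = -((4*C - r) + 1)/4 = -((-r + 4*C) + 1)/4 = -(1 - r + 4*C)/4 = -¼ - C + r/4)
W(u) + d(p(7, 6)) = -564 - 149*(-¼ - 1*7 + (¼)*6) = -564 - 149*(-¼ - 7 + 3/2) = -564 - 149*(-23/4) = -564 + 3427/4 = 1171/4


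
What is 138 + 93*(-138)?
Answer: -12696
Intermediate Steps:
138 + 93*(-138) = 138 - 12834 = -12696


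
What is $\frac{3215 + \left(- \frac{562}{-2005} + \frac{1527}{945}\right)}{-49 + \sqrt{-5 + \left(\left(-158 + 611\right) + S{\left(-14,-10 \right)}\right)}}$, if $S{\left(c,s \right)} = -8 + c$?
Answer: $- \frac{568879136}{7127775} - \frac{81268448 \sqrt{426}}{49894425} \approx -113.43$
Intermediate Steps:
$\frac{3215 + \left(- \frac{562}{-2005} + \frac{1527}{945}\right)}{-49 + \sqrt{-5 + \left(\left(-158 + 611\right) + S{\left(-14,-10 \right)}\right)}} = \frac{3215 + \left(- \frac{562}{-2005} + \frac{1527}{945}\right)}{-49 + \sqrt{-5 + \left(\left(-158 + 611\right) - 22\right)}} = \frac{3215 + \left(\left(-562\right) \left(- \frac{1}{2005}\right) + 1527 \cdot \frac{1}{945}\right)}{-49 + \sqrt{-5 + \left(453 - 22\right)}} = \frac{3215 + \left(\frac{562}{2005} + \frac{509}{315}\right)}{-49 + \sqrt{-5 + 431}} = \frac{3215 + \frac{47903}{25263}}{-49 + \sqrt{426}} = \frac{81268448}{25263 \left(-49 + \sqrt{426}\right)}$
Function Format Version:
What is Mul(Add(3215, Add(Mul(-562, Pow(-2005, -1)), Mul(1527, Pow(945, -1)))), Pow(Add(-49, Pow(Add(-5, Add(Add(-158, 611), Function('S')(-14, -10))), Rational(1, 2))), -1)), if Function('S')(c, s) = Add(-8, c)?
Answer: Add(Rational(-568879136, 7127775), Mul(Rational(-81268448, 49894425), Pow(426, Rational(1, 2)))) ≈ -113.43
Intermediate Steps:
Mul(Add(3215, Add(Mul(-562, Pow(-2005, -1)), Mul(1527, Pow(945, -1)))), Pow(Add(-49, Pow(Add(-5, Add(Add(-158, 611), Function('S')(-14, -10))), Rational(1, 2))), -1)) = Mul(Add(3215, Add(Mul(-562, Pow(-2005, -1)), Mul(1527, Pow(945, -1)))), Pow(Add(-49, Pow(Add(-5, Add(Add(-158, 611), Add(-8, -14))), Rational(1, 2))), -1)) = Mul(Add(3215, Add(Mul(-562, Rational(-1, 2005)), Mul(1527, Rational(1, 945)))), Pow(Add(-49, Pow(Add(-5, Add(453, -22)), Rational(1, 2))), -1)) = Mul(Add(3215, Add(Rational(562, 2005), Rational(509, 315))), Pow(Add(-49, Pow(Add(-5, 431), Rational(1, 2))), -1)) = Mul(Add(3215, Rational(47903, 25263)), Pow(Add(-49, Pow(426, Rational(1, 2))), -1)) = Mul(Rational(81268448, 25263), Pow(Add(-49, Pow(426, Rational(1, 2))), -1))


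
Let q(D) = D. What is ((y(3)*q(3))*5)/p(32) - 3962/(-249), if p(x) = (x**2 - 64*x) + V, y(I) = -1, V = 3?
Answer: 4048937/254229 ≈ 15.926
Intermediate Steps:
p(x) = 3 + x**2 - 64*x (p(x) = (x**2 - 64*x) + 3 = 3 + x**2 - 64*x)
((y(3)*q(3))*5)/p(32) - 3962/(-249) = (-1*3*5)/(3 + 32**2 - 64*32) - 3962/(-249) = (-3*5)/(3 + 1024 - 2048) - 3962*(-1/249) = -15/(-1021) + 3962/249 = -15*(-1/1021) + 3962/249 = 15/1021 + 3962/249 = 4048937/254229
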